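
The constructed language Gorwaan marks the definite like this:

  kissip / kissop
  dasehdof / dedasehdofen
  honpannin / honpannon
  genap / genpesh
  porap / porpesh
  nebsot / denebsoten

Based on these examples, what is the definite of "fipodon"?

kissip and genap both end in -p yet inflect differently (kissop, genpesh), so the final letter is not what conditions the rule; the last vowel is.
"fipodon" has last vowel 'o'. The stems whose last vowel is 'o' (nebsot → denebsoten, dasehdof → dedasehdofen) add de- … -en around the stem.
So fipodon → defipodonen.

defipodonen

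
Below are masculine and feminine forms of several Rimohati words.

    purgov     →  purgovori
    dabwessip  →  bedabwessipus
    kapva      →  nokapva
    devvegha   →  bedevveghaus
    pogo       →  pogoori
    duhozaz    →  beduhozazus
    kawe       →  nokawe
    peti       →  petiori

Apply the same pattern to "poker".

"poker" begins with p-. The stems beginning with p- (peti → petiori, pogo → pogoori, purgov → purgovori) add -ori.
So poker → pokerori.

pokerori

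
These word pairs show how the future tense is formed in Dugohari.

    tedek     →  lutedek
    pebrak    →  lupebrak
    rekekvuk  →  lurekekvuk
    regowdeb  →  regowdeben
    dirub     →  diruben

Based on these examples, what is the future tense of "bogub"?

tedek and regowdeb both have last vowel 'e' yet inflect differently (lutedek, regowdeben), so the last vowel is not what conditions the rule; the final letter is.
"bogub" ends in -b. The stems ending in -b (regowdeb → regowdeben, dirub → diruben) add -en.
So bogub → boguben.

boguben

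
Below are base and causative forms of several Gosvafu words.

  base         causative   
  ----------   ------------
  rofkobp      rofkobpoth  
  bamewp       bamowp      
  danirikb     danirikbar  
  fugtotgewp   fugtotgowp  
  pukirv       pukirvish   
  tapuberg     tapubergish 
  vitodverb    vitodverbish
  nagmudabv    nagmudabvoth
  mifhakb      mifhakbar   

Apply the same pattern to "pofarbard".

pofarbardish

mifhakb and vitodverb both end in -b yet inflect differently (mifhakbar, vitodverbish), so the final letter is not what conditions the rule; the second-to-last letter is.
"pofarbard" has second-to-last letter 'r'. The stems whose second-to-last letter is 'r' (tapuberg → tapubergish, pukirv → pukirvish, vitodverb → vitodverbish) add -ish.
The other patterns: stems whose second-to-last letter is 'k' add -ar; stems whose second-to-last letter is 'w' change the last vowel to 'o'; stems whose second-to-last letter is 'b' add -oth.
So pofarbard → pofarbardish.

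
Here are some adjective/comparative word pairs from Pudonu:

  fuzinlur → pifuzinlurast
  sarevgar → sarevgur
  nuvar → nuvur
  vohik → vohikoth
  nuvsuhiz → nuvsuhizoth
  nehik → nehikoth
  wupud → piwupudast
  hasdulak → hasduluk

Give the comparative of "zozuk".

hasdulak and vohik both end in -k yet inflect differently (hasduluk, vohikoth), so the final letter is not what conditions the rule; the last vowel is.
"zozuk" has last vowel 'u'. The stems whose last vowel is 'u' (wupud → piwupudast, fuzinlur → pifuzinlurast) add pi- … -ast around the stem.
The other patterns: stems whose last vowel is 'a' change the last vowel to 'u'; stems whose last vowel is 'i' add -oth.
So zozuk → pizozukast.

pizozukast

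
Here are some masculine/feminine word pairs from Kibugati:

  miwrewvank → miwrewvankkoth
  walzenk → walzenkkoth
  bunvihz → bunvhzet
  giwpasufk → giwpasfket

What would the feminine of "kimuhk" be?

kimhket

"kimuhk" has second-to-last letter 'h'. The one such stem in the data (bunvihz → bunvhzet) deletes the last vowel and adds -et (as does giwpasufk), so the same rule applies.
So kimuhk → kimhket.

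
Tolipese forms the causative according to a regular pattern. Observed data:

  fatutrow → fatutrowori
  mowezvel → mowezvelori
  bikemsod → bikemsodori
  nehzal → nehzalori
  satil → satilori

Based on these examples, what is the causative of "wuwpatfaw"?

wuwpatfawori

Every pair shown (fatutrow → fatutrowori, mowezvel → mowezvelori, bikemsod → bikemsodori, …) follows the same rule: add -ori.
So wuwpatfaw → wuwpatfawori.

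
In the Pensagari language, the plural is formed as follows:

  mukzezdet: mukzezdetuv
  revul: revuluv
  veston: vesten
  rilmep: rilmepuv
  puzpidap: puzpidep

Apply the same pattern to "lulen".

lulenuv

rilmep and puzpidap both end in -p yet inflect differently (rilmepuv, puzpidep), so the final letter is not what conditions the rule; the last vowel is.
"lulen" has last vowel 'e'. The stems whose last vowel is 'e' (mukzezdet → mukzezdetuv, rilmep → rilmepuv) add -uv.
So lulen → lulenuv.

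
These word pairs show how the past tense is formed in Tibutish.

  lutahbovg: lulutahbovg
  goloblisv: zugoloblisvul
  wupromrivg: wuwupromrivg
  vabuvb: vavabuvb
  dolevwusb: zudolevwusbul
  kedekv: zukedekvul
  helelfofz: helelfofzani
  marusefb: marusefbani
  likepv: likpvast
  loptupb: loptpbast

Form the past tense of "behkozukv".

vabuvb and loptupb both end in -b yet inflect differently (vavabuvb, loptpbast), so the final letter is not what conditions the rule; the second-to-last letter is.
"behkozukv" has second-to-last letter 'k'. The one such stem in the data (kedekv → zukedekvul) adds zu- … -ul around the stem, so the same rule applies.
The other patterns: stems whose second-to-last letter is 'v' repeat the first consonant+vowel as a prefix; stems whose second-to-last letter is 'p' delete the last vowel and add -ast; stems whose second-to-last letter is 'f' add -ani.
So behkozukv → zubehkozukvul.

zubehkozukvul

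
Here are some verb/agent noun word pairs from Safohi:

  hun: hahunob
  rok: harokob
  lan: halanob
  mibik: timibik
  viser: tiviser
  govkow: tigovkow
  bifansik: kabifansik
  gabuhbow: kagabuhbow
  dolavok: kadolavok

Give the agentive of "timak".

titimak

rok and mibik both end in -k yet inflect differently (harokob, timibik), so the final letter is not what conditions the rule; the number of vowels is.
"timak" has 2 vowels. The stems with 2 vowels (mibik → timibik, viser → tiviser, govkow → tigovkow) add the prefix ti-.
So timak → titimak.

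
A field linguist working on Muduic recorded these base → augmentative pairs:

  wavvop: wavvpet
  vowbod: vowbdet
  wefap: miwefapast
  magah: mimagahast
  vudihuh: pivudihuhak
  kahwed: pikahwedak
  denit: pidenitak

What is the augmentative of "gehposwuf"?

wavvop and wefap both end in -p yet inflect differently (wavvpet, miwefapast), so the final letter is not what conditions the rule; the last vowel is.
"gehposwuf" has last vowel 'u'. The one such stem in the data (vudihuh → pivudihuhak) adds pi- … -ak around the stem, so the same rule applies.
The other patterns: stems whose last vowel is 'o' delete the last vowel and add -et; stems whose last vowel is 'a' add mi- … -ast around the stem.
So gehposwuf → pigehposwufak.

pigehposwufak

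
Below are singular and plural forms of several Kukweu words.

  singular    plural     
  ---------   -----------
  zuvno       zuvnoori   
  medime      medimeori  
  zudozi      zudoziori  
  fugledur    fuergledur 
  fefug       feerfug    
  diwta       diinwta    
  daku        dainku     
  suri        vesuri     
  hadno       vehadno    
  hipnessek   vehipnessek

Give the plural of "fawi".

faerwi

zudozi and suri both end in -i yet inflect differently (zudoziori, vesuri), so the final letter is not what conditions the rule; the first letter is.
"fawi" begins with f-. The stems beginning with f- (fugledur → fuergledur, fefug → feerfug) insert -er- after the first vowel.
The other patterns: stems beginning with m- or z- add -ori; stems beginning with d- insert -in- after the first vowel; stems beginning with h- or s- add the prefix ve-.
So fawi → faerwi.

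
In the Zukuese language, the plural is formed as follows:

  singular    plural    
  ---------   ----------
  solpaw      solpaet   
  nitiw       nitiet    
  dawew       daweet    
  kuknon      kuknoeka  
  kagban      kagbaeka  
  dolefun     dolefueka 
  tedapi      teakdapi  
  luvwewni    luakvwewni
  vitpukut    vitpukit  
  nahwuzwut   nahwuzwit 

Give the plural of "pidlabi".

piakdlabi

solpaw and kagban both have last vowel 'a' yet inflect differently (solpaet, kagbaeka), so the last vowel is not what conditions the rule; the final letter is.
"pidlabi" ends in -i. The stems ending in -i (tedapi → teakdapi, luvwewni → luakvwewni) insert -ak- after the first vowel.
So pidlabi → piakdlabi.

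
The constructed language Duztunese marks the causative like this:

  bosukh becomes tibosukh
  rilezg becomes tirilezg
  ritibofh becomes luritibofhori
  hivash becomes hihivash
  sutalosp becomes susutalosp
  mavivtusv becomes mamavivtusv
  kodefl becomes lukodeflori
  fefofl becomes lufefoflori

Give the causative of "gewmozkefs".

lugewmozkefsori

ritibofh and hivash both end in -h yet inflect differently (luritibofhori, hihivash), so the final letter is not what conditions the rule; the second-to-last letter is.
"gewmozkefs" has second-to-last letter 'f'. The stems whose second-to-last letter is 'f' (ritibofh → luritibofhori, kodefl → lukodeflori, fefofl → lufefoflori) add lu- … -ori around the stem.
The other patterns: stems whose second-to-last letter is 's' repeat the first consonant+vowel as a prefix; stems whose second-to-last letter is 'k' or 'z' add the prefix ti-.
So gewmozkefs → lugewmozkefsori.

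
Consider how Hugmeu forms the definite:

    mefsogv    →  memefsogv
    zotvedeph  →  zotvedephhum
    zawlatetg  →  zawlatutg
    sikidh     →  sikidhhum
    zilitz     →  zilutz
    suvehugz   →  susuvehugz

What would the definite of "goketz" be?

suvehugz and zilitz both end in -z yet inflect differently (susuvehugz, zilutz), so the final letter is not what conditions the rule; the second-to-last letter is.
"goketz" has second-to-last letter 't'. The stems whose second-to-last letter is 't' (zawlatetg → zawlatutg, zilitz → zilutz) change the last vowel to 'u'.
The other patterns: stems whose second-to-last letter is 'g' repeat the first consonant+vowel as a prefix; stems whose second-to-last letter is 'd' or 'p' double the final consonant and add -um.
So goketz → gokutz.

gokutz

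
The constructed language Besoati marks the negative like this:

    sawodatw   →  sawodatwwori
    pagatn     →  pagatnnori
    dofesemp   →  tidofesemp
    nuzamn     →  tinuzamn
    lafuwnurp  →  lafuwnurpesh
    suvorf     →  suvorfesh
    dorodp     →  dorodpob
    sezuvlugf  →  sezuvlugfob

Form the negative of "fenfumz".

tifenfumz

"fenfumz" has second-to-last letter 'm'. The stems whose second-to-last letter is 'm' (dofesemp → tidofesemp, nuzamn → tinuzamn) add the prefix ti-.
So fenfumz → tifenfumz.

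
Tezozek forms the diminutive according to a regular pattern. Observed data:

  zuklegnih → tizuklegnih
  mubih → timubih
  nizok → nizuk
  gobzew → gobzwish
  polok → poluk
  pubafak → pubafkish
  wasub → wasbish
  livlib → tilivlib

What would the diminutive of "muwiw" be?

timuwiw

polok and pubafak both end in -k yet inflect differently (poluk, pubafkish), so the final letter is not what conditions the rule; the last vowel is.
"muwiw" has last vowel 'i'. The stems whose last vowel is 'i' (livlib → tilivlib, zuklegnih → tizuklegnih, mubih → timubih) add the prefix ti-.
So muwiw → timuwiw.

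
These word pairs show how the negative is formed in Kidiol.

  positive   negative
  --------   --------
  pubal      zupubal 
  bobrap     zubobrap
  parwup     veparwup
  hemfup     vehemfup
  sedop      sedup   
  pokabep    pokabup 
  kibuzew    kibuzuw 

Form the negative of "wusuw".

vewusuw

bobrap and parwup both end in -p yet inflect differently (zubobrap, veparwup), so the final letter is not what conditions the rule; the last vowel is.
"wusuw" has last vowel 'u'. The stems whose last vowel is 'u' (parwup → veparwup, hemfup → vehemfup) add the prefix ve-.
The other patterns: stems whose last vowel is 'a' add the prefix zu-; stems whose last vowel is 'e' or 'o' change the last vowel to 'u'.
So wusuw → vewusuw.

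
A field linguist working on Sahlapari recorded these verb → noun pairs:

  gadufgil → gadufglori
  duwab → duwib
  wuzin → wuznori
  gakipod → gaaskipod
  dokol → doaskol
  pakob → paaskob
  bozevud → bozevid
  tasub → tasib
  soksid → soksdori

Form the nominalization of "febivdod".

feasbivdod

dokol and gadufgil both end in -l yet inflect differently (doaskol, gadufglori), so the final letter is not what conditions the rule; the last vowel is.
"febivdod" has last vowel 'o'. The stems whose last vowel is 'o' (pakob → paaskob, gakipod → gaaskipod, dokol → doaskol) insert -as- after the first vowel.
The other patterns: stems whose last vowel is 'i' delete the last vowel and add -ori; stems whose last vowel is 'a' or 'u' change the last vowel to 'i'.
So febivdod → feasbivdod.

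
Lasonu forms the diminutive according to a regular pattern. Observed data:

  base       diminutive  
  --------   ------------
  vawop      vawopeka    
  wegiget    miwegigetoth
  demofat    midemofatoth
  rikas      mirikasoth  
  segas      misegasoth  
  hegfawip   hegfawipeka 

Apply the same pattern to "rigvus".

mirigvusoth

demofat and hegfawip both have 3 vowels yet inflect differently (midemofatoth, hegfawipeka), so the number of vowels is not what conditions the rule; the final letter is.
"rigvus" ends in -s. The stems ending in -s (segas → misegasoth, rikas → mirikasoth) add mi- … -oth around the stem.
So rigvus → mirigvusoth.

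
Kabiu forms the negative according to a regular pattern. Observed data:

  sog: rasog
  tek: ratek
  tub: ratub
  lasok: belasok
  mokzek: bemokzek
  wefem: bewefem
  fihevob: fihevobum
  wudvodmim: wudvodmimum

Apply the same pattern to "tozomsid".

tozomsidum

tek and lasok both end in -k yet inflect differently (ratek, belasok), so the final letter is not what conditions the rule; the number of vowels is.
"tozomsid" has 3 vowels. The stems with 3 vowels (fihevob → fihevobum, wudvodmim → wudvodmimum) add -um.
The other patterns: stems with 1 vowel add the prefix ra-; stems with 2 vowels add the prefix be-.
So tozomsid → tozomsidum.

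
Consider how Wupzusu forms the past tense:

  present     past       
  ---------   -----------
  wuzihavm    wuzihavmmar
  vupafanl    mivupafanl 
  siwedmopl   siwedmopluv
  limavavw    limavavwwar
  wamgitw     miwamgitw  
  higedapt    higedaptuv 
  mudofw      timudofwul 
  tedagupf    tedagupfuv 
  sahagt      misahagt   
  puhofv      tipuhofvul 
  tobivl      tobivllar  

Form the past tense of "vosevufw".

siwedmopl and tobivl both end in -l yet inflect differently (siwedmopluv, tobivllar), so the final letter is not what conditions the rule; the second-to-last letter is.
"vosevufw" has second-to-last letter 'f'. The stems whose second-to-last letter is 'f' (puhofv → tipuhofvul, mudofw → timudofwul) add ti- … -ul around the stem.
So vosevufw → tivosevufwul.

tivosevufwul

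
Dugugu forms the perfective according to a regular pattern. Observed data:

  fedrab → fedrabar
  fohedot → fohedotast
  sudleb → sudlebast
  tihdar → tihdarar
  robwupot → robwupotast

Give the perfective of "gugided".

gugidedast

fedrab and sudleb both end in -b yet inflect differently (fedrabar, sudlebast), so the final letter is not what conditions the rule; the last vowel is.
"gugided" has last vowel 'e'. The one such stem in the data (sudleb → sudlebast) adds -ast, so the same rule applies.
The other pattern: stems whose last vowel is 'a' add -ar.
So gugided → gugidedast.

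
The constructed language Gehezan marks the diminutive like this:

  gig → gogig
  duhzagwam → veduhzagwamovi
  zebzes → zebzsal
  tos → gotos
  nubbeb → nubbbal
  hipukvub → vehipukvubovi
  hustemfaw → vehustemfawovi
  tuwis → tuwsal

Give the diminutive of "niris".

nirsal

tos and zebzes both end in -s yet inflect differently (gotos, zebzsal), so the final letter is not what conditions the rule; the number of vowels is.
"niris" has 2 vowels. The stems with 2 vowels (nubbeb → nubbbal, zebzes → zebzsal, tuwis → tuwsal) delete the last vowel and add -al.
The other patterns: stems with 1 vowel add the prefix go-; stems with 3 vowels add ve- … -ovi around the stem.
So niris → nirsal.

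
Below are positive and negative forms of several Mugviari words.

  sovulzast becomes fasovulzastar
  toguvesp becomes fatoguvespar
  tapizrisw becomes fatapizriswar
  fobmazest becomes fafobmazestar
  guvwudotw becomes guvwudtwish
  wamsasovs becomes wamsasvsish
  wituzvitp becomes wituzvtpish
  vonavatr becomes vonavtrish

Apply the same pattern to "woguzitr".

tapizrisw and guvwudotw both end in -w yet inflect differently (fatapizriswar, guvwudtwish), so the final letter is not what conditions the rule; the second-to-last letter is.
"woguzitr" has second-to-last letter 't'. The stems whose second-to-last letter is 't' (guvwudotw → guvwudtwish, wituzvitp → wituzvtpish, vonavatr → vonavtrish) delete the last vowel and add -ish.
The other pattern: stems whose second-to-last letter is 's' add fa- … -ar around the stem.
So woguzitr → woguztrish.

woguztrish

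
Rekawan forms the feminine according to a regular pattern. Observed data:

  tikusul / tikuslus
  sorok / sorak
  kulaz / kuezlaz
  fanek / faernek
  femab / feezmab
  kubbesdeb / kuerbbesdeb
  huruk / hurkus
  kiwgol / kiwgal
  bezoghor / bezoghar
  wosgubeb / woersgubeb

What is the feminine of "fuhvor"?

fuhvar

fanek and huruk both end in -k yet inflect differently (faernek, hurkus), so the final letter is not what conditions the rule; the last vowel is.
"fuhvor" has last vowel 'o'. The stems whose last vowel is 'o' (bezoghor → bezoghar, kiwgol → kiwgal, sorok → sorak) change the last vowel to 'a'.
So fuhvor → fuhvar.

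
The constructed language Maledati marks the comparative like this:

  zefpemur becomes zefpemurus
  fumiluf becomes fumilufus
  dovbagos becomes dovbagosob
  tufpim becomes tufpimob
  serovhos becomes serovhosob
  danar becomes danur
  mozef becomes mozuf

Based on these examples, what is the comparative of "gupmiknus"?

"gupmiknus" has last vowel 'u'. The stems whose last vowel is 'u' (zefpemur → zefpemurus, fumiluf → fumilufus) add -us.
The other patterns: stems whose last vowel is 'i' or 'o' add -ob; stems whose last vowel is 'a' or 'e' change the last vowel to 'u'.
So gupmiknus → gupmiknusus.

gupmiknusus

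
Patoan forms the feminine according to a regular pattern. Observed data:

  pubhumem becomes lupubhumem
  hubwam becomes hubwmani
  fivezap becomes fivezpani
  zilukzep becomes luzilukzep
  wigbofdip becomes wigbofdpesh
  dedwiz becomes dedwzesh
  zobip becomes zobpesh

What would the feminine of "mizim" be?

zilukzep and wigbofdip both end in -p yet inflect differently (luzilukzep, wigbofdpesh), so the final letter is not what conditions the rule; the last vowel is.
"mizim" has last vowel 'i'. The stems whose last vowel is 'i' (wigbofdip → wigbofdpesh, dedwiz → dedwzesh, zobip → zobpesh) delete the last vowel and add -esh.
So mizim → mizmesh.

mizmesh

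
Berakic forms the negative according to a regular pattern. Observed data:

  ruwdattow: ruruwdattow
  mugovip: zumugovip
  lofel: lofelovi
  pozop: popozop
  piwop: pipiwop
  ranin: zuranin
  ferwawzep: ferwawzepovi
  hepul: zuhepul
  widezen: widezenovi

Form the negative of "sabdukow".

sasabdukow

"sabdukow" has last vowel 'o'. The stems whose last vowel is 'o' (pozop → popozop, ruwdattow → ruruwdattow, piwop → pipiwop) repeat the first consonant+vowel as a prefix.
The other patterns: stems whose last vowel is 'e' add -ovi; stems whose last vowel is 'i' or 'u' add the prefix zu-.
So sabdukow → sasabdukow.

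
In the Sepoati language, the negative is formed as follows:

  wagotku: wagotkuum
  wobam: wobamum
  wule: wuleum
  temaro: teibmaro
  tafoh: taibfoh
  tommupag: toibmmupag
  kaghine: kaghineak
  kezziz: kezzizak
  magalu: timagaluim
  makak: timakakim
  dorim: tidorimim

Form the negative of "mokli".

timokliim

wule and kaghine both end in -e yet inflect differently (wuleum, kaghineak), so the final letter is not what conditions the rule; the first letter is.
"mokli" begins with m-. The stems beginning with m- (magalu → timagaluim, makak → timakakim) add ti- … -im around the stem.
So mokli → timokliim.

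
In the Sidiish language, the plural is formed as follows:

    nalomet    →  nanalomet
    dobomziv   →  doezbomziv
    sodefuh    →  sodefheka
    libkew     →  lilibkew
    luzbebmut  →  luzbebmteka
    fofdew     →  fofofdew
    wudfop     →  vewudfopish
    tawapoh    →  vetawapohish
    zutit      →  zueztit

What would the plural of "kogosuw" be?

tawapoh and sodefuh both end in -h yet inflect differently (vetawapohish, sodefheka), so the final letter is not what conditions the rule; the last vowel is.
"kogosuw" has last vowel 'u'. The stems whose last vowel is 'u' (sodefuh → sodefheka, luzbebmut → luzbebmteka) delete the last vowel and add -eka.
So kogosuw → kogosweka.

kogosweka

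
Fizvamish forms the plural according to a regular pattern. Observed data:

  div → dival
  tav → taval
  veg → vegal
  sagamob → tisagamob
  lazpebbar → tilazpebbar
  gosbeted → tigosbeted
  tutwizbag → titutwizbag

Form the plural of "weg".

veg and tutwizbag both end in -g yet inflect differently (vegal, titutwizbag), so the final letter is not what conditions the rule; the number of vowels is.
"weg" has 1 vowel. The stems with 1 vowel (div → dival, tav → taval, veg → vegal) add -al.
So weg → wegal.

wegal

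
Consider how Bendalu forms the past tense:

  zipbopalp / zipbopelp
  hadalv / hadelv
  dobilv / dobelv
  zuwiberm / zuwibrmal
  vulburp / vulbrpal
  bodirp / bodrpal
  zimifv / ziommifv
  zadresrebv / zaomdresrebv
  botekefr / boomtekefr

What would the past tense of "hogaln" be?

hogeln

"hogaln" has second-to-last letter 'l'. The stems whose second-to-last letter is 'l' (zipbopalp → zipbopelp, hadalv → hadelv, dobilv → dobelv) change the last vowel to 'e'.
The other patterns: stems whose second-to-last letter is 'r' delete the last vowel and add -al; stems whose second-to-last letter is 'b' or 'f' insert -om- after the first vowel.
So hogaln → hogeln.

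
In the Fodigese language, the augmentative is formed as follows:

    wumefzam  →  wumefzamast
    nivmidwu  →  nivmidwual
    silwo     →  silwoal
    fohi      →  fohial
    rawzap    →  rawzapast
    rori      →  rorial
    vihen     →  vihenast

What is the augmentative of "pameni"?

pamenial

rori and rawzap both begin with r- yet inflect differently (rorial, rawzapast), so the first letter is not what conditions the rule; whether the stem ends in a vowel or a consonant is.
"pameni" ends in a vowel. The stems ending in a vowel (rori → rorial, fohi → fohial, nivmidwu → nivmidwual) add -al.
The other pattern: stems ending in a consonant add -ast.
So pameni → pamenial.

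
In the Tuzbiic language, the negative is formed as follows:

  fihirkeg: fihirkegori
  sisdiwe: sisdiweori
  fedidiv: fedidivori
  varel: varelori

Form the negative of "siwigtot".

Every pair shown (fihirkeg → fihirkegori, sisdiwe → sisdiweori, fedidiv → fedidivori, …) follows the same rule: add -ori.
So siwigtot → siwigtotori.

siwigtotori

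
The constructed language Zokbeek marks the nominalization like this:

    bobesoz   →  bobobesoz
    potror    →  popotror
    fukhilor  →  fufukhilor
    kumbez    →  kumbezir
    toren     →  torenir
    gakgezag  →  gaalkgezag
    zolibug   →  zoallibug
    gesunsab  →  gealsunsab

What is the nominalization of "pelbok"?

bobesoz and kumbez both end in -z yet inflect differently (bobobesoz, kumbezir), so the final letter is not what conditions the rule; the last vowel is.
"pelbok" has last vowel 'o'. The stems whose last vowel is 'o' (bobesoz → bobobesoz, potror → popotror, fukhilor → fufukhilor) repeat the first consonant+vowel as a prefix.
The other patterns: stems whose last vowel is 'e' add -ir; stems whose last vowel is 'a' or 'u' insert -al- after the first vowel.
So pelbok → pepelbok.

pepelbok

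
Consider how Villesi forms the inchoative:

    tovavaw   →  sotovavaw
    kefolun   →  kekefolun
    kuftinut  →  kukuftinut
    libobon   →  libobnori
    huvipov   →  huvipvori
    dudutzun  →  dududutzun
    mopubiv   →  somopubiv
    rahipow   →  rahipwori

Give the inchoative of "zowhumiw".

"zowhumiw" has last vowel 'i'. The one such stem in the data (mopubiv → somopubiv) adds the prefix so-, so the same rule applies.
The other patterns: stems whose last vowel is 'u' repeat the first consonant+vowel as a prefix; stems whose last vowel is 'o' delete the last vowel and add -ori.
So zowhumiw → sozowhumiw.

sozowhumiw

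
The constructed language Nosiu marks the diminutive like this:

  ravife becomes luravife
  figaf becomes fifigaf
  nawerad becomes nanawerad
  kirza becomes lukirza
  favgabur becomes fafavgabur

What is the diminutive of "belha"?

figaf and kirza both have last vowel 'a' yet inflect differently (fifigaf, lukirza), so the last vowel is not what conditions the rule; whether the stem ends in a vowel or a consonant is.
"belha" ends in a vowel. The stems ending in a vowel (ravife → luravife, kirza → lukirza) add the prefix lu-.
So belha → lubelha.

lubelha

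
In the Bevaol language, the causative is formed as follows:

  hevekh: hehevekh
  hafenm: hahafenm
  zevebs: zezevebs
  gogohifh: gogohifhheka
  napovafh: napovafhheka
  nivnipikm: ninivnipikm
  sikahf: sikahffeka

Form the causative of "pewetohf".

"pewetohf" has second-to-last letter 'h'. The one such stem in the data (sikahf → sikahffeka) doubles the final consonant and adds -eka (as do gogohifh, napovafh), so the same rule applies.
The other pattern: stems whose second-to-last letter is 'b', 'k' or 'n' repeat the first consonant+vowel as a prefix.
So pewetohf → pewetohffeka.

pewetohffeka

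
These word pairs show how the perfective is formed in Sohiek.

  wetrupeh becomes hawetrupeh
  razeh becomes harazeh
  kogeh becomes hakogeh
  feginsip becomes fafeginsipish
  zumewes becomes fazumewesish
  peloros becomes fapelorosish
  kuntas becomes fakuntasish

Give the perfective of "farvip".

fafarvipish

wetrupeh and zumewes both have last vowel 'e' yet inflect differently (hawetrupeh, fazumewesish), so the last vowel is not what conditions the rule; the final letter is.
"farvip" ends in -p. The one such stem in the data (feginsip → fafeginsipish) adds fa- … -ish around the stem, so the same rule applies.
The other pattern: stems ending in -h add the prefix ha-.
So farvip → fafarvipish.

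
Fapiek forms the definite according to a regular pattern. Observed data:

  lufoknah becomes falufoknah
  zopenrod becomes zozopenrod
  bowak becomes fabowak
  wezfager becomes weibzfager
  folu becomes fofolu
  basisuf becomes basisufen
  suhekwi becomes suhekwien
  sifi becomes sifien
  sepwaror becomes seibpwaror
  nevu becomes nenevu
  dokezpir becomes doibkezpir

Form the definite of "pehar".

peibhar

"pehar" ends in -r. The stems ending in -r (sepwaror → seibpwaror, dokezpir → doibkezpir, wezfager → weibzfager) insert -ib- after the first vowel.
So pehar → peibhar.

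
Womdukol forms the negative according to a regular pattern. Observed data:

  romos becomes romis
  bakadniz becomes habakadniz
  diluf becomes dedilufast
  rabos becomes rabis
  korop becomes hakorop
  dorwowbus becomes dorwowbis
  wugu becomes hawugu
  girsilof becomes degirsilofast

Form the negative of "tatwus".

tatwis

"tatwus" ends in -s. The stems ending in -s (rabos → rabis, dorwowbus → dorwowbis, romos → romis) change the last vowel to 'i'.
So tatwus → tatwis.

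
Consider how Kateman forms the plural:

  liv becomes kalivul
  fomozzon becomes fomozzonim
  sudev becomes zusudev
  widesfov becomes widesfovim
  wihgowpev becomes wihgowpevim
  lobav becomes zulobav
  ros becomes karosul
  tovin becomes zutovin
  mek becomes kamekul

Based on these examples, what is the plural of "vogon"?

zuvogon

liv and sudev both end in -v yet inflect differently (kalivul, zusudev), so the final letter is not what conditions the rule; the number of vowels is.
"vogon" has 2 vowels. The stems with 2 vowels (sudev → zusudev, lobav → zulobav, tovin → zutovin) add the prefix zu-.
The other patterns: stems with 1 vowel add ka- … -ul around the stem; stems with 3 vowels add -im.
So vogon → zuvogon.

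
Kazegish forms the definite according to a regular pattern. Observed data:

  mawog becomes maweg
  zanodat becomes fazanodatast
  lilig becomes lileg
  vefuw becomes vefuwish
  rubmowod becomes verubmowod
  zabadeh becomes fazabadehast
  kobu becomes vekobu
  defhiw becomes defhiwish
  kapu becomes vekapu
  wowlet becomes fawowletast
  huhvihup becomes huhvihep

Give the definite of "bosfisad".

vebosfisad

defhiw and lilig both have last vowel 'i' yet inflect differently (defhiwish, lileg), so the last vowel is not what conditions the rule; the final letter is.
"bosfisad" ends in -d. The one such stem in the data (rubmowod → verubmowod) adds the prefix ve-, so the same rule applies.
So bosfisad → vebosfisad.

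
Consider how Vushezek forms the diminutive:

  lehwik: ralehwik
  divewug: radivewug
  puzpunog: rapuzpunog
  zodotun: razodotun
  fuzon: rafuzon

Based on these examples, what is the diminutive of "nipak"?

ranipak

Every pair shown (lehwik → ralehwik, divewug → radivewug, puzpunog → rapuzpunog, …) follows the same rule: add the prefix ra-.
So nipak → ranipak.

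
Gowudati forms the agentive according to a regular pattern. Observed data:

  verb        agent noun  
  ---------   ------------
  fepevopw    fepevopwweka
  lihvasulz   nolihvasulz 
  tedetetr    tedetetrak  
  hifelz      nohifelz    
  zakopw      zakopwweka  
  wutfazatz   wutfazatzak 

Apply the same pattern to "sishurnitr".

wutfazatz and hifelz both end in -z yet inflect differently (wutfazatzak, nohifelz), so the final letter is not what conditions the rule; the second-to-last letter is.
"sishurnitr" has second-to-last letter 't'. The stems whose second-to-last letter is 't' (wutfazatz → wutfazatzak, tedetetr → tedetetrak) add -ak.
The other patterns: stems whose second-to-last letter is 'l' add the prefix no-; stems whose second-to-last letter is 'p' double the final consonant and add -eka.
So sishurnitr → sishurnitrak.

sishurnitrak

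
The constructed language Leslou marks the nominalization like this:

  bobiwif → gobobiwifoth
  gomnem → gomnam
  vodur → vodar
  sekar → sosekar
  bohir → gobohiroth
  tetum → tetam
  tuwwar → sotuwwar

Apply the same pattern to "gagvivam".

sogagvivam

tuwwar and bohir both end in -r yet inflect differently (sotuwwar, gobohiroth), so the final letter is not what conditions the rule; the last vowel is.
"gagvivam" has last vowel 'a'. The stems whose last vowel is 'a' (tuwwar → sotuwwar, sekar → sosekar) add the prefix so-.
The other patterns: stems whose last vowel is 'i' add go- … -oth around the stem; stems whose last vowel is 'e' or 'u' change the last vowel to 'a'.
So gagvivam → sogagvivam.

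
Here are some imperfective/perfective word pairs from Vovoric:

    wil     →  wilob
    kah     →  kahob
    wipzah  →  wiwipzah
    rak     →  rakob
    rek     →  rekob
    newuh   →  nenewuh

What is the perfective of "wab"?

"wab" has 1 vowel. The stems with 1 vowel (wil → wilob, kah → kahob, rek → rekob) add -ob.
So wab → wabob.

wabob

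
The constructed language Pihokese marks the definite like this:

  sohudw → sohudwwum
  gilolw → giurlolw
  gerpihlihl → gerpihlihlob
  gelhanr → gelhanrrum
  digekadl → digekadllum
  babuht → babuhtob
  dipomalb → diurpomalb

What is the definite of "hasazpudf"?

gerpihlihl and digekadl both end in -l yet inflect differently (gerpihlihlob, digekadllum), so the final letter is not what conditions the rule; the second-to-last letter is.
"hasazpudf" has second-to-last letter 'd'. The stems whose second-to-last letter is 'd' (digekadl → digekadllum, sohudw → sohudwwum) double the final consonant and add -um.
So hasazpudf → hasazpudffum.

hasazpudffum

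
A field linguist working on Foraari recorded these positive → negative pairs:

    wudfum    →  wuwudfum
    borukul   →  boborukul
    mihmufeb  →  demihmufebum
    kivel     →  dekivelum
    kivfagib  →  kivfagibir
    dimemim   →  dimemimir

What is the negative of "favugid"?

favugidir

mihmufeb and kivfagib both end in -b yet inflect differently (demihmufebum, kivfagibir), so the final letter is not what conditions the rule; the last vowel is.
"favugid" has last vowel 'i'. The stems whose last vowel is 'i' (dimemim → dimemimir, kivfagib → kivfagibir) add -ir.
So favugid → favugidir.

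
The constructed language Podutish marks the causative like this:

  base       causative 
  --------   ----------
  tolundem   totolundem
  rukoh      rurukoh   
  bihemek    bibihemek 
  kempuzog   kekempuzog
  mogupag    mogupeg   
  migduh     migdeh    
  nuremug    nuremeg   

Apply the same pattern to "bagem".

"bagem" has last vowel 'e'. The stems whose last vowel is 'e' (tolundem → totolundem, bihemek → bibihemek) repeat the first consonant+vowel as a prefix.
The other pattern: stems whose last vowel is 'a' or 'u' change the last vowel to 'e'.
So bagem → babagem.

babagem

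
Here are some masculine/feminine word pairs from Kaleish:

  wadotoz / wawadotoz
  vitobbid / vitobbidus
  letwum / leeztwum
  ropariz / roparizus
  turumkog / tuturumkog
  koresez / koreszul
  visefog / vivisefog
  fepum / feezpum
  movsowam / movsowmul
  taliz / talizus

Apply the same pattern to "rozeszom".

"rozeszom" has last vowel 'o'. The stems whose last vowel is 'o' (turumkog → tuturumkog, wadotoz → wawadotoz, visefog → vivisefog) repeat the first consonant+vowel as a prefix.
The other patterns: stems whose last vowel is 'i' add -us; stems whose last vowel is 'u' insert -ez- after the first vowel; stems whose last vowel is 'a' or 'e' delete the last vowel and add -ul.
So rozeszom → rorozeszom.

rorozeszom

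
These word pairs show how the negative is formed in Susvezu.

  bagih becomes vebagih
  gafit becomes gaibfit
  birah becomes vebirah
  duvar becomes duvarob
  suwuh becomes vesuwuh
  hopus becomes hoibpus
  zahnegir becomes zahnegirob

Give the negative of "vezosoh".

duvar and birah both have last vowel 'a' yet inflect differently (duvarob, vebirah), so the last vowel is not what conditions the rule; the final letter is.
"vezosoh" ends in -h. The stems ending in -h (birah → vebirah, suwuh → vesuwuh, bagih → vebagih) add the prefix ve-.
The other patterns: stems ending in -r add -ob; stems ending in -s or -t insert -ib- after the first vowel.
So vezosoh → vevezosoh.

vevezosoh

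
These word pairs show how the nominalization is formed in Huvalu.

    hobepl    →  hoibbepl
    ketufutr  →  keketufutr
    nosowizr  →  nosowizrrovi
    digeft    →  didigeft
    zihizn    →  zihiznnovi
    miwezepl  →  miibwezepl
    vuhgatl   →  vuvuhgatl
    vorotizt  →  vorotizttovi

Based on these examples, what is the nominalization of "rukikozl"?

rukikozllovi

"rukikozl" has second-to-last letter 'z'. The stems whose second-to-last letter is 'z' (zihizn → zihiznnovi, nosowizr → nosowizrrovi, vorotizt → vorotizttovi) double the final consonant and add -ovi.
The other patterns: stems whose second-to-last letter is 'p' insert -ib- after the first vowel; stems whose second-to-last letter is 'f' or 't' repeat the first consonant+vowel as a prefix.
So rukikozl → rukikozllovi.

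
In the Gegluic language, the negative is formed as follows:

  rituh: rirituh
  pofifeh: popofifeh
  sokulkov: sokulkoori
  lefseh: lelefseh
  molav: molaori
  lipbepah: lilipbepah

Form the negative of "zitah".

"zitah" ends in -h. The stems ending in -h (pofifeh → popofifeh, lefseh → lelefseh, lipbepah → lilipbepah) repeat the first consonant+vowel as a prefix.
So zitah → zizitah.

zizitah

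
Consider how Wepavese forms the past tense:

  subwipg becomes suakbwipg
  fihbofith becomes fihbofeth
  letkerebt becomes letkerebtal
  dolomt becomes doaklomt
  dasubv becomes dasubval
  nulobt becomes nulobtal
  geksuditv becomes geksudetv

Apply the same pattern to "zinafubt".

dolomt and letkerebt both end in -t yet inflect differently (doaklomt, letkerebtal), so the final letter is not what conditions the rule; the second-to-last letter is.
"zinafubt" has second-to-last letter 'b'. The stems whose second-to-last letter is 'b' (letkerebt → letkerebtal, nulobt → nulobtal, dasubv → dasubval) add -al.
So zinafubt → zinafubtal.

zinafubtal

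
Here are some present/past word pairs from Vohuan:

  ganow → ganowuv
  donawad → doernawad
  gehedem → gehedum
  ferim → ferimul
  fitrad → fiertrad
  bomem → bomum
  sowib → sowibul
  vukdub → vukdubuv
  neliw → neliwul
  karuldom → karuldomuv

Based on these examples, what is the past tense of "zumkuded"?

"zumkuded" has last vowel 'e'. The stems whose last vowel is 'e' (gehedem → gehedum, bomem → bomum) change the last vowel to 'u'.
So zumkuded → zumkudud.

zumkudud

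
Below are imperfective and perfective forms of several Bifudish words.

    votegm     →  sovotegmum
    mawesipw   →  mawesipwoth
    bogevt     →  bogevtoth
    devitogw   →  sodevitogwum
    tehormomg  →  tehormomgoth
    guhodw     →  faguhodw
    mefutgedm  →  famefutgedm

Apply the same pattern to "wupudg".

"wupudg" has second-to-last letter 'd'. The stems whose second-to-last letter is 'd' (guhodw → faguhodw, mefutgedm → famefutgedm) add the prefix fa-.
The other patterns: stems whose second-to-last letter is 'g' add so- … -um around the stem; stems whose second-to-last letter is 'm', 'p' or 'v' add -oth.
So wupudg → fawupudg.

fawupudg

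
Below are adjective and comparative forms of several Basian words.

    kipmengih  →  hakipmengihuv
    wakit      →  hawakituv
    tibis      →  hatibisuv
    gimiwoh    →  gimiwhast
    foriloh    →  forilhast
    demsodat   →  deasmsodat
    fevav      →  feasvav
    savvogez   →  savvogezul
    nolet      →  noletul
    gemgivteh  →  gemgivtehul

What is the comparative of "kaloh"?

kalhast

kipmengih and gimiwoh both end in -h yet inflect differently (hakipmengihuv, gimiwhast), so the final letter is not what conditions the rule; the last vowel is.
"kaloh" has last vowel 'o'. The stems whose last vowel is 'o' (gimiwoh → gimiwhast, foriloh → forilhast) delete the last vowel and add -ast.
So kaloh → kalhast.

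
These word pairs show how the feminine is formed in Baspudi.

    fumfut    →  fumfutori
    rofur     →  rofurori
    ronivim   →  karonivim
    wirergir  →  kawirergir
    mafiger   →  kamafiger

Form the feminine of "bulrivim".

"bulrivim" has 3 vowels. The stems with 3 vowels (ronivim → karonivim, wirergir → kawirergir, mafiger → kamafiger) add the prefix ka-.
The other pattern: stems with 2 vowels add -ori.
So bulrivim → kabulrivim.

kabulrivim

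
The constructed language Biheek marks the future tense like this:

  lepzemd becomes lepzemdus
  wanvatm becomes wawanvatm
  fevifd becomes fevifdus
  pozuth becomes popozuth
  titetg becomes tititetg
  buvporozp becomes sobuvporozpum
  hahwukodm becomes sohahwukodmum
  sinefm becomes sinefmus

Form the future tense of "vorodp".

"vorodp" has second-to-last letter 'd'. The one such stem in the data (hahwukodm → sohahwukodmum) adds so- … -um around the stem, so the same rule applies.
The other patterns: stems whose second-to-last letter is 'f' or 'm' add -us; stems whose second-to-last letter is 't' repeat the first consonant+vowel as a prefix.
So vorodp → sovorodpum.

sovorodpum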